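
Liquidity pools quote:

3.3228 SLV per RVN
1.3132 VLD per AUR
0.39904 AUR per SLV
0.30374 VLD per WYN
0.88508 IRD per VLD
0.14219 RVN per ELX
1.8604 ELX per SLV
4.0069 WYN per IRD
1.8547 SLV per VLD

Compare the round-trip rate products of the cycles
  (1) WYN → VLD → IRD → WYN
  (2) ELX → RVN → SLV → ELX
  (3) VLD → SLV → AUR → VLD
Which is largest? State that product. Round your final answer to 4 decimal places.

(1) 0.30374 × 0.88508 × 4.0069 = 1.07719
(2) 0.14219 × 3.3228 × 1.8604 = 0.87898
(3) 1.8547 × 0.39904 × 1.3132 = 0.97190
Highest is cycle (1) at 1.0772 (>1, arbitrage).

1.0772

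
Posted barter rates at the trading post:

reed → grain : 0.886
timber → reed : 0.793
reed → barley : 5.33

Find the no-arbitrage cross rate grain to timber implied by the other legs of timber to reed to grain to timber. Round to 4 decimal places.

Known legs of the cycle: 0.793 × 0.886 = 0.702598
For no arbitrage the full-cycle product must be 1, so the missing rate is 1 / 0.702598 ≈ 1.423289.

1.4233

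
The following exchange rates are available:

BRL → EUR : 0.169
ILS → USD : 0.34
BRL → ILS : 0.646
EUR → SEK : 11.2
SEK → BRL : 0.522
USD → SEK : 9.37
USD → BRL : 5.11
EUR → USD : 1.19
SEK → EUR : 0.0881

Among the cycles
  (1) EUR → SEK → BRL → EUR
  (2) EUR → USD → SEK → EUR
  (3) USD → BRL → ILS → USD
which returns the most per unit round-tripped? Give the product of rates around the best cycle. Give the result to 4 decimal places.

1.1224

(1) 11.2 × 0.522 × 0.169 = 0.98804
(2) 1.19 × 9.37 × 0.0881 = 0.98234
(3) 5.11 × 0.646 × 0.34 = 1.12236
Highest is cycle (3) at 1.1224 (>1, arbitrage).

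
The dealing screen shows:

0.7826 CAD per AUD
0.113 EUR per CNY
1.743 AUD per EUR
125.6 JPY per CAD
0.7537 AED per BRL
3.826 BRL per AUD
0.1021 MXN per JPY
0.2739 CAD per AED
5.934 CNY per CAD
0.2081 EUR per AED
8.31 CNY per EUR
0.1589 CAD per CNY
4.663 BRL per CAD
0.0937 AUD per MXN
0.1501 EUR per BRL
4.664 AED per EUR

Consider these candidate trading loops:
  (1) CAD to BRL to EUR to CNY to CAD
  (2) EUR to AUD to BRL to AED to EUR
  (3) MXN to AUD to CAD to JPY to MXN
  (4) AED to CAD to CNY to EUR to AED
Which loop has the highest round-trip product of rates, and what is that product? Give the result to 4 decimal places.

1.0460

(1) 4.663 × 0.1501 × 8.31 × 0.1589 = 0.92421
(2) 1.743 × 3.826 × 0.7537 × 0.2081 = 1.04595
(3) 0.0937 × 0.7826 × 125.6 × 0.1021 = 0.94036
(4) 0.2739 × 5.934 × 0.113 × 4.664 = 0.85660
Highest is cycle (2) at 1.0460 (>1, arbitrage).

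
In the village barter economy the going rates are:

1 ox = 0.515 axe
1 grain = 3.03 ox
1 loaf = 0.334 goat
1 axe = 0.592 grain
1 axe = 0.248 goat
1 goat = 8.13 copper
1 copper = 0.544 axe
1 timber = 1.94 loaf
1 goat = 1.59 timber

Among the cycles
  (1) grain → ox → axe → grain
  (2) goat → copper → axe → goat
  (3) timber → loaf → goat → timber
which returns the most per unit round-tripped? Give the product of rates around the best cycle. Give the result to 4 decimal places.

1.0968

(1) 3.03 × 0.515 × 0.592 = 0.92379
(2) 8.13 × 0.544 × 0.248 = 1.09683
(3) 1.94 × 0.334 × 1.59 = 1.03026
Highest is cycle (2) at 1.0968 (>1, arbitrage).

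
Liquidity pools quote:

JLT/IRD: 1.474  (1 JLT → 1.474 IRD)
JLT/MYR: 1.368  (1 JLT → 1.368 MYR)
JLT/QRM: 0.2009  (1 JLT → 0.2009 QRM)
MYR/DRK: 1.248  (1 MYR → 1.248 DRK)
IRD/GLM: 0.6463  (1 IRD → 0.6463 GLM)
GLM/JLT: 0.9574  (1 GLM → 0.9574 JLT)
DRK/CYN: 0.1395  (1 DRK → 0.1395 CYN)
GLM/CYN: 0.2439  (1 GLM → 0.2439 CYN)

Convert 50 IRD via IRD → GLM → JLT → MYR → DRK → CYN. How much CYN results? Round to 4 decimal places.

7.3684

50 IRD × 0.6463 = 32.315 GLM
32.315 GLM × 0.9574 = 30.938381 JLT
30.938381 JLT × 1.368 = 42.323705208 MYR
42.323705208 MYR × 1.248 = 52.819984099584 DRK
52.819984099584 DRK × 0.1395 = 7.368387781891968 CYN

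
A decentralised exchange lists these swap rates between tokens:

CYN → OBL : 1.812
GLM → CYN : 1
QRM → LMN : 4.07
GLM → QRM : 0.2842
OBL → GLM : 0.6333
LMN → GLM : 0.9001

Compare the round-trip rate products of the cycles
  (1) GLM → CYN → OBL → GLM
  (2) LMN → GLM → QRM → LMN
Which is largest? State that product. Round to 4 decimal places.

(1) 1 × 1.812 × 0.6333 = 1.14754
(2) 0.9001 × 0.2842 × 4.07 = 1.04114
Highest is cycle (1) at 1.1475 (>1, arbitrage).

1.1475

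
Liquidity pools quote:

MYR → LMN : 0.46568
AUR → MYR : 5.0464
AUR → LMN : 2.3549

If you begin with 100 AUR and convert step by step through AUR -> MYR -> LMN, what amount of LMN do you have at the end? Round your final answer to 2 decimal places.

100 AUR × 5.0464 = 504.64 MYR
504.64 MYR × 0.46568 = 235.0007552 LMN

235.00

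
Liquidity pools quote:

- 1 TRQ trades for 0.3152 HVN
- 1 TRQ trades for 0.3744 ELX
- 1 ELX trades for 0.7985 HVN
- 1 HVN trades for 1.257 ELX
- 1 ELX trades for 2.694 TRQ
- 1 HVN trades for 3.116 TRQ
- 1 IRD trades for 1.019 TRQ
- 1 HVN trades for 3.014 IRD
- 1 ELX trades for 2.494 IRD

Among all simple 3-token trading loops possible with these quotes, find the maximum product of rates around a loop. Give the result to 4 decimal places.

TRQ→HVN→ELX→TRQ: 0.3152 × 1.257 × 2.694 = 1.06738
TRQ→HVN→IRD→TRQ: 0.3152 × 3.014 × 1.019 = 0.96806
TRQ→ELX→IRD→TRQ: 0.3744 × 2.494 × 1.019 = 0.95149
TRQ→ELX→HVN→TRQ: 0.3744 × 0.7985 × 3.116 = 0.93155
Maximum is TRQ→HVN→ELX→TRQ at 1.0674; arbitrage exists.

1.0674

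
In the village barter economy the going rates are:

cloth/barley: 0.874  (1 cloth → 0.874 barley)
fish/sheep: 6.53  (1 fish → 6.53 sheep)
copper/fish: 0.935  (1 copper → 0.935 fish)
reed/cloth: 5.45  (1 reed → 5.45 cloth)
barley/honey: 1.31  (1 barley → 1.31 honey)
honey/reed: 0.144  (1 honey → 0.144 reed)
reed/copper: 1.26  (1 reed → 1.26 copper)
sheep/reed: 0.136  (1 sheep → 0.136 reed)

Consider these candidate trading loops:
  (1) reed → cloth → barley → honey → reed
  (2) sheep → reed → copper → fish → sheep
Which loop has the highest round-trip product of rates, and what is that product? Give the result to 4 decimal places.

1.0462

(1) 5.45 × 0.874 × 1.31 × 0.144 = 0.89855
(2) 0.136 × 1.26 × 0.935 × 6.53 = 1.04625
Highest is cycle (2) at 1.0462 (>1, arbitrage).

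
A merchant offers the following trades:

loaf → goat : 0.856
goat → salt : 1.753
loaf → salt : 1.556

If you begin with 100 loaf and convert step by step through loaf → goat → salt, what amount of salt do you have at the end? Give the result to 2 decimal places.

100 loaf × 0.856 = 85.6 goat
85.6 goat × 1.753 = 150.0568 salt

150.06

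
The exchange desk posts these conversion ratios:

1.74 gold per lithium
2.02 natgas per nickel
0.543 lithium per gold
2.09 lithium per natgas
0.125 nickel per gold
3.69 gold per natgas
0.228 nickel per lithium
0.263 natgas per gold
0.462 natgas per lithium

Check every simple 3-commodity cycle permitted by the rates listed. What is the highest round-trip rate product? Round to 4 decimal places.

nickel→natgas→lithium→nickel: 2.02 × 2.09 × 0.228 = 0.96257
gold→natgas→lithium→gold: 0.263 × 2.09 × 1.74 = 0.95643
nickel→natgas→gold→nickel: 2.02 × 3.69 × 0.125 = 0.93173
gold→lithium→natgas→gold: 0.543 × 0.462 × 3.69 = 0.92570
Maximum is nickel→natgas→lithium→nickel at 0.9626; no arbitrage — every cycle loses value.

0.9626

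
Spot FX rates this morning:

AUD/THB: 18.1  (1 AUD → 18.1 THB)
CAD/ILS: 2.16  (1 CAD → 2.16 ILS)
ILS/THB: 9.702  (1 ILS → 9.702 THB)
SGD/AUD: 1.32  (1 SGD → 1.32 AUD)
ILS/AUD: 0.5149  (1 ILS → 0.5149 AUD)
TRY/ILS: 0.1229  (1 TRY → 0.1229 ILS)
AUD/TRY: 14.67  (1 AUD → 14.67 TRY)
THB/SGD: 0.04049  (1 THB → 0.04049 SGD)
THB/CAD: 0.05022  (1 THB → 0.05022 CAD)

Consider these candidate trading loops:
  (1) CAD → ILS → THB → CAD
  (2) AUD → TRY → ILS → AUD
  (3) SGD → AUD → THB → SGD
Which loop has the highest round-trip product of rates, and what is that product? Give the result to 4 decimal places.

(1) 2.16 × 9.702 × 0.05022 = 1.05243
(2) 14.67 × 0.1229 × 0.5149 = 0.92834
(3) 1.32 × 18.1 × 0.04049 = 0.96739
Highest is cycle (1) at 1.0524 (>1, arbitrage).

1.0524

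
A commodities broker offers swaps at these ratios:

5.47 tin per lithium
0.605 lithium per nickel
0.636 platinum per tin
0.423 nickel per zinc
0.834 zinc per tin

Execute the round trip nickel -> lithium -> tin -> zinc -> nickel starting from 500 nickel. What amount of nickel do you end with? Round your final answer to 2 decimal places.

500 nickel × 0.605 = 302.5 lithium
302.5 lithium × 5.47 = 1654.675 tin
1654.675 tin × 0.834 = 1379.99895 zinc
1379.99895 zinc × 0.423 = 583.73955585 nickel

583.74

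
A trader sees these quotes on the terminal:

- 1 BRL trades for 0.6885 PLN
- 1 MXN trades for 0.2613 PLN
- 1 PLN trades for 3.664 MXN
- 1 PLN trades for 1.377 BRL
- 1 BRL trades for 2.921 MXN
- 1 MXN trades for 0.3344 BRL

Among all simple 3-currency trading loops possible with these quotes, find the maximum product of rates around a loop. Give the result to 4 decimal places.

1.0510

BRL→MXN→PLN→BRL: 2.921 × 0.2613 × 1.377 = 1.05101
BRL→PLN→MXN→BRL: 0.6885 × 3.664 × 0.3344 = 0.84358
Maximum is BRL→MXN→PLN→BRL at 1.0510; arbitrage exists.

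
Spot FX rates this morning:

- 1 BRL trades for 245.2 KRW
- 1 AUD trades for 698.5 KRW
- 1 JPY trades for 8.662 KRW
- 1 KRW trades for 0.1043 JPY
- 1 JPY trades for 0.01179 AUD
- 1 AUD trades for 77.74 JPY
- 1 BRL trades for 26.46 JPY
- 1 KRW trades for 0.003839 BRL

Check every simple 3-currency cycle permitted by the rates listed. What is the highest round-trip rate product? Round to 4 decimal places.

0.8799

BRL→JPY→KRW→BRL: 26.46 × 8.662 × 0.003839 = 0.87989
AUD→KRW→JPY→AUD: 698.5 × 0.1043 × 0.01179 = 0.85894
Maximum is BRL→JPY→KRW→BRL at 0.8799; no arbitrage — every cycle loses value.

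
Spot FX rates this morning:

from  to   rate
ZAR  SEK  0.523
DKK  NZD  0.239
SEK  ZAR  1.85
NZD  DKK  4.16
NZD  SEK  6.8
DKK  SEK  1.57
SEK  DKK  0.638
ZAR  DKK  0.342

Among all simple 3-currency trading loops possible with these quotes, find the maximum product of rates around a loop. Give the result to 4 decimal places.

1.0369

SEK→DKK→NZD→SEK: 0.638 × 0.239 × 6.8 = 1.03688
ZAR→DKK→SEK→ZAR: 0.342 × 1.57 × 1.85 = 0.99334
Maximum is SEK→DKK→NZD→SEK at 1.0369; arbitrage exists.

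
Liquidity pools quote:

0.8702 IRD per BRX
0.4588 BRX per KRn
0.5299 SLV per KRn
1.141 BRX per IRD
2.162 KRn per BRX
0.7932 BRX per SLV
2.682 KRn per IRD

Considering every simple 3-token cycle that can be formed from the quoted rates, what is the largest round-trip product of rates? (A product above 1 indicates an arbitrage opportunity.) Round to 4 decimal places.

IRD→KRn→BRX→IRD: 2.682 × 0.4588 × 0.8702 = 1.07078
BRX→KRn→SLV→BRX: 2.162 × 0.5299 × 0.7932 = 0.90872
Maximum is IRD→KRn→BRX→IRD at 1.0708; arbitrage exists.

1.0708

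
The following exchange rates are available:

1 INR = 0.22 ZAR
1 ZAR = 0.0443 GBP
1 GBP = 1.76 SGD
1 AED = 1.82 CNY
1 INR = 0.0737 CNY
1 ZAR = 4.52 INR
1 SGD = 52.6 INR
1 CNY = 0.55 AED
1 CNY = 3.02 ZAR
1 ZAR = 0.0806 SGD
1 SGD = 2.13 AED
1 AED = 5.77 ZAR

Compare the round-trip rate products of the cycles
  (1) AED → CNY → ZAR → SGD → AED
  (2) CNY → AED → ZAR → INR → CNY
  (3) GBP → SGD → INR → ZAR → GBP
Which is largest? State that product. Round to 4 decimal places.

(1) 1.82 × 3.02 × 0.0806 × 2.13 = 0.94361
(2) 0.55 × 5.77 × 4.52 × 0.0737 = 1.05717
(3) 1.76 × 52.6 × 0.22 × 0.0443 = 0.90225
Highest is cycle (2) at 1.0572 (>1, arbitrage).

1.0572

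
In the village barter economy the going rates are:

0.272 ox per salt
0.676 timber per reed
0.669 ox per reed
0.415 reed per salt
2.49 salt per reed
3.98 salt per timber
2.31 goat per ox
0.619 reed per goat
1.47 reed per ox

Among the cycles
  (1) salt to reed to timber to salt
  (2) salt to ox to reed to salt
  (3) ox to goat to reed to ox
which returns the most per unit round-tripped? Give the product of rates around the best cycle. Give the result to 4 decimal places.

1.1165

(1) 0.415 × 0.676 × 3.98 = 1.11655
(2) 0.272 × 1.47 × 2.49 = 0.99560
(3) 2.31 × 0.619 × 0.669 = 0.95660
Highest is cycle (1) at 1.1165 (>1, arbitrage).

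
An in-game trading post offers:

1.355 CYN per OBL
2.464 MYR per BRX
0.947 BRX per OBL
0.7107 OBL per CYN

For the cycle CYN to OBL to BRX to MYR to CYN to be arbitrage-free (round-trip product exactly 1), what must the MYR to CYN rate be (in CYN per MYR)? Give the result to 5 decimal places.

0.60301

Known legs of the cycle: 0.7107 × 0.947 × 2.464 = 1.6583530656
For no arbitrage the full-cycle product must be 1, so the missing rate is 1 / 1.6583530656 ≈ 0.6030079.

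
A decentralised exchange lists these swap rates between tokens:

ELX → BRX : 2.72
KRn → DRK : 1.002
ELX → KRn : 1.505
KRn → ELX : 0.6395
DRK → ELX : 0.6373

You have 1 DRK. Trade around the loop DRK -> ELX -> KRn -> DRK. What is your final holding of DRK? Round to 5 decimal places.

0.96105

1 DRK × 0.6373 = 0.6373 ELX
0.6373 ELX × 1.505 = 0.9591365 KRn
0.9591365 KRn × 1.002 = 0.961054773 DRK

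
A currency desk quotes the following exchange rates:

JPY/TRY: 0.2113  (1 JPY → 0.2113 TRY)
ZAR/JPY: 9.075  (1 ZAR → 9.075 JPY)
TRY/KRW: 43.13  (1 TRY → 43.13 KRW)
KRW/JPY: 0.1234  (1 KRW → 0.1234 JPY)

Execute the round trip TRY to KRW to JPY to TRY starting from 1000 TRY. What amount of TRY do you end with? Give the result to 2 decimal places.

1000 TRY × 43.13 = 43130 KRW
43130 KRW × 0.1234 = 5322.242 JPY
5322.242 JPY × 0.2113 = 1124.5897346 TRY

1124.59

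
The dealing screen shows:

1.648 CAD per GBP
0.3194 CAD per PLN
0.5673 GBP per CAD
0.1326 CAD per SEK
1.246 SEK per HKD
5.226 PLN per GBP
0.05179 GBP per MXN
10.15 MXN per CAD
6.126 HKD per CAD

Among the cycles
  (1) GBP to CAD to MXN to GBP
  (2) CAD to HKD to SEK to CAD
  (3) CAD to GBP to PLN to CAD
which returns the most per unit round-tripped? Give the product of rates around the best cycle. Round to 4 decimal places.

(1) 1.648 × 10.15 × 0.05179 = 0.86630
(2) 6.126 × 1.246 × 0.1326 = 1.01214
(3) 0.5673 × 5.226 × 0.3194 = 0.94693
Highest is cycle (2) at 1.0121 (>1, arbitrage).

1.0121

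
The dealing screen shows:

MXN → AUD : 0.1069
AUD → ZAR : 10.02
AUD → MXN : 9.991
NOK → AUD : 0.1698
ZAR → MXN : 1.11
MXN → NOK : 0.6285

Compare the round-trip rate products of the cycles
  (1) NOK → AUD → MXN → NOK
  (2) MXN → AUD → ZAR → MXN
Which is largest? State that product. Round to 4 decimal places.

(1) 0.1698 × 9.991 × 0.6285 = 1.06623
(2) 0.1069 × 10.02 × 1.11 = 1.18896
Highest is cycle (2) at 1.1890 (>1, arbitrage).

1.1890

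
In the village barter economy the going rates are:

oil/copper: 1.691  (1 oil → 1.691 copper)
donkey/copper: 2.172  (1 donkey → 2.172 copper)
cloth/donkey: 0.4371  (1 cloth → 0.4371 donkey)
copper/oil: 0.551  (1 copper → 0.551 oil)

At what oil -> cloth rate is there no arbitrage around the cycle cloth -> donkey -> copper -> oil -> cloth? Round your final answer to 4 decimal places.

1.9116

Known legs of the cycle: 0.4371 × 2.172 × 0.551 = 0.5231090412
For no arbitrage the full-cycle product must be 1, so the missing rate is 1 / 0.5231090412 ≈ 1.911647.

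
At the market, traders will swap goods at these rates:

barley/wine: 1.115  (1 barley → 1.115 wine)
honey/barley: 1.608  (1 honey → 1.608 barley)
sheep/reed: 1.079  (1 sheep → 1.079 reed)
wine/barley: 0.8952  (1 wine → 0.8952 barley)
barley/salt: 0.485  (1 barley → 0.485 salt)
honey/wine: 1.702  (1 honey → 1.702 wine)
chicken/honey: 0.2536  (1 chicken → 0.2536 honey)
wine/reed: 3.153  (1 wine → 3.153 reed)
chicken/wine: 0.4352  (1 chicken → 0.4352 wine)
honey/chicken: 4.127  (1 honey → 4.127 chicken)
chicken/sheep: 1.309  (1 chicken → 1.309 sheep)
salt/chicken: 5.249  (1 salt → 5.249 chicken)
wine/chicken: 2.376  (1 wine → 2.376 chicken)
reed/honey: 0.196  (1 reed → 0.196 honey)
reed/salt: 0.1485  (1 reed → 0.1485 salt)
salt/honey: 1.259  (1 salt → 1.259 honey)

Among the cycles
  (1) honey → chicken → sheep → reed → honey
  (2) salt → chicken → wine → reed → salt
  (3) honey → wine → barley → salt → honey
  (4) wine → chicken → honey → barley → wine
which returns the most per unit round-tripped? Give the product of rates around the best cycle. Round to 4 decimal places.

1.1425

(1) 4.127 × 1.309 × 1.079 × 0.196 = 1.14249
(2) 5.249 × 0.4352 × 3.153 × 0.1485 = 1.06959
(3) 1.702 × 0.8952 × 0.485 × 1.259 = 0.93035
(4) 2.376 × 0.2536 × 1.608 × 1.115 = 1.08033
Highest is cycle (1) at 1.1425 (>1, arbitrage).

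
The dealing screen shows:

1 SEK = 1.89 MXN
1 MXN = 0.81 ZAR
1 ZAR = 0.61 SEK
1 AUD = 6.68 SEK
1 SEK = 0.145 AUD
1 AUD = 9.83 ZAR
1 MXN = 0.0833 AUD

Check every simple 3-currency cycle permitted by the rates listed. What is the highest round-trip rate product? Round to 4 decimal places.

1.0517

SEK→MXN→AUD→SEK: 1.89 × 0.0833 × 6.68 = 1.05168
ZAR→SEK→MXN→ZAR: 0.61 × 1.89 × 0.81 = 0.93385
ZAR→SEK→AUD→ZAR: 0.61 × 0.145 × 9.83 = 0.86946
Maximum is SEK→MXN→AUD→SEK at 1.0517; arbitrage exists.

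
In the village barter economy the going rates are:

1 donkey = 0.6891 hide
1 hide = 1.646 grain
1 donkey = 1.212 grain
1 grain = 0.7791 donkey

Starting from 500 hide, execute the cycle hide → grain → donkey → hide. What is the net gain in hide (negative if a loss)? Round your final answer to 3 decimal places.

500 hide × 1.646 = 823 grain
823 grain × 0.7791 = 641.1993 donkey
641.1993 donkey × 0.6891 = 441.85043763 hide
Net change: 441.85043763 − 500 = -58.14956237 hide

-58.150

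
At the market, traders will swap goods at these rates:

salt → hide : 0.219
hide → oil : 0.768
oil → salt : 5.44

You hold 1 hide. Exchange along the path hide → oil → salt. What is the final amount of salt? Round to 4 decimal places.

1 hide × 0.768 = 0.768 oil
0.768 oil × 5.44 = 4.17792 salt

4.1779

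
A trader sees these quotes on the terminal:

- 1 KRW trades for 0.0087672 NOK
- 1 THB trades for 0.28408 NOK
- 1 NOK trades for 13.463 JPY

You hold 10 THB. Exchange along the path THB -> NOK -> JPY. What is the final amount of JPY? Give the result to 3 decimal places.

10 THB × 0.28408 = 2.8408 NOK
2.8408 NOK × 13.463 = 38.2456904 JPY

38.246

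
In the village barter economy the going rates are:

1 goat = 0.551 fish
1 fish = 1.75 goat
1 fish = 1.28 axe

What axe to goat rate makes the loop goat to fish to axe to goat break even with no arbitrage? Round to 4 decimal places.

Known legs of the cycle: 0.551 × 1.28 = 0.70528
For no arbitrage the full-cycle product must be 1, so the missing rate is 1 / 0.70528 ≈ 1.417877.

1.4179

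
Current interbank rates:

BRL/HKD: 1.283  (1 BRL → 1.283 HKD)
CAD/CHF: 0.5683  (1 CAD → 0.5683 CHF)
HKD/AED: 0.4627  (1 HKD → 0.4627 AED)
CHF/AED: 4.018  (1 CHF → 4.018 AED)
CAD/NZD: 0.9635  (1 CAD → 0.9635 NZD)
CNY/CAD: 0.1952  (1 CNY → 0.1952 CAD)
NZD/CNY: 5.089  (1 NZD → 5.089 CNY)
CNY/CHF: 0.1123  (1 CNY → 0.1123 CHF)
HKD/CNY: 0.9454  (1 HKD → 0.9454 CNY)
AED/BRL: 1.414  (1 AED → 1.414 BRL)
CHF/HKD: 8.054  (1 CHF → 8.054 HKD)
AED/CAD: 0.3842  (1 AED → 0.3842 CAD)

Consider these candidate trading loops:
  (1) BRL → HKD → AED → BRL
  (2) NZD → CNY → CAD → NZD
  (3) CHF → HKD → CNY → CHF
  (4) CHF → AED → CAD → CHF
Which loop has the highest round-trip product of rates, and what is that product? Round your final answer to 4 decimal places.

(1) 1.283 × 0.4627 × 1.414 = 0.83941
(2) 5.089 × 0.1952 × 0.9635 = 0.95711
(3) 8.054 × 0.9454 × 0.1123 = 0.85508
(4) 4.018 × 0.3842 × 0.5683 = 0.87729
Highest is cycle (2) at 0.9571 (≤1, no arbitrage).

0.9571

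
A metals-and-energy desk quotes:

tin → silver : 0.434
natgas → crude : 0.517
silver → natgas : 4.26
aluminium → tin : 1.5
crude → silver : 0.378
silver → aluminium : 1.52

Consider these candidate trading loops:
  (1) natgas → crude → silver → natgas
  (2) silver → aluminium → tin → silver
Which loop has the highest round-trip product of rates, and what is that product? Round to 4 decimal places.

(1) 0.517 × 0.378 × 4.26 = 0.83251
(2) 1.52 × 1.5 × 0.434 = 0.98952
Highest is cycle (2) at 0.9895 (≤1, no arbitrage).

0.9895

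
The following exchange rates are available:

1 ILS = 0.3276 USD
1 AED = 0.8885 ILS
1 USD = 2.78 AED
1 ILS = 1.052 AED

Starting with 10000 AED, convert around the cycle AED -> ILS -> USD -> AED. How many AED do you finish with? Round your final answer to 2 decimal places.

8091.82

10000 AED × 0.8885 = 8885 ILS
8885 ILS × 0.3276 = 2910.726 USD
2910.726 USD × 2.78 = 8091.81828 AED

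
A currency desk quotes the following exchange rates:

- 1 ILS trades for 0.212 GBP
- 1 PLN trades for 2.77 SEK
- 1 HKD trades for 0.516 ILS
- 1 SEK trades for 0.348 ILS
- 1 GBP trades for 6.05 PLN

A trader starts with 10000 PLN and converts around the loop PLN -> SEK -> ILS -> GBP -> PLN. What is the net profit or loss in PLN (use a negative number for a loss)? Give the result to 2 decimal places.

2363.75

10000 PLN × 2.77 = 27700 SEK
27700 SEK × 0.348 = 9639.6 ILS
9639.6 ILS × 0.212 = 2043.5952 GBP
2043.5952 GBP × 6.05 = 12363.75096 PLN
Net change: 12363.75096 − 10000 = 2363.75096 PLN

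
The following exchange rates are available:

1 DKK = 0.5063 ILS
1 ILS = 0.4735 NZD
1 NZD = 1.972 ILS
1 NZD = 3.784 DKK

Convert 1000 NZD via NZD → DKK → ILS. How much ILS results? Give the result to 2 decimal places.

1915.84

1000 NZD × 3.784 = 3784 DKK
3784 DKK × 0.5063 = 1915.8392 ILS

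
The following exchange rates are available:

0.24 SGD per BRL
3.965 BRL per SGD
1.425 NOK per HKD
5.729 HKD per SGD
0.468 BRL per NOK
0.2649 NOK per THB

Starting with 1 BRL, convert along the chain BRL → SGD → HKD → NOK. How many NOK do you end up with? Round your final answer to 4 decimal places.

1 BRL × 0.24 = 0.24 SGD
0.24 SGD × 5.729 = 1.37496 HKD
1.37496 HKD × 1.425 = 1.959318 NOK

1.9593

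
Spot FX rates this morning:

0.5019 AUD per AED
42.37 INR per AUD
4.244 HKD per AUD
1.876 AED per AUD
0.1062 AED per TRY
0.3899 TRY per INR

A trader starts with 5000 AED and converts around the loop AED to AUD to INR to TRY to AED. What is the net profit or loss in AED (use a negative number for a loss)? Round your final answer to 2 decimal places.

5000 AED × 0.5019 = 2509.5 AUD
2509.5 AUD × 42.37 = 106327.515 INR
106327.515 INR × 0.3899 = 41457.0980985 TRY
41457.0980985 TRY × 0.1062 = 4402.7438180607 AED
Net change: 4402.7438180607 − 5000 = -597.2561819393 AED

-597.26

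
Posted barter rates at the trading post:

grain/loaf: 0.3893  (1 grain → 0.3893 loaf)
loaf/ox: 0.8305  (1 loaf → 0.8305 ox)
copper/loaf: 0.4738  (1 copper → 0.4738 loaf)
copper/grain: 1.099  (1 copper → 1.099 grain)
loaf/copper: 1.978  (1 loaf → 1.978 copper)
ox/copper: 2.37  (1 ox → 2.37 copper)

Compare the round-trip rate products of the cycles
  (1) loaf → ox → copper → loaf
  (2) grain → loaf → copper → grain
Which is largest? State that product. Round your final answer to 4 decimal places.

0.9326

(1) 0.8305 × 2.37 × 0.4738 = 0.93257
(2) 0.3893 × 1.978 × 1.099 = 0.84627
Highest is cycle (1) at 0.9326 (≤1, no arbitrage).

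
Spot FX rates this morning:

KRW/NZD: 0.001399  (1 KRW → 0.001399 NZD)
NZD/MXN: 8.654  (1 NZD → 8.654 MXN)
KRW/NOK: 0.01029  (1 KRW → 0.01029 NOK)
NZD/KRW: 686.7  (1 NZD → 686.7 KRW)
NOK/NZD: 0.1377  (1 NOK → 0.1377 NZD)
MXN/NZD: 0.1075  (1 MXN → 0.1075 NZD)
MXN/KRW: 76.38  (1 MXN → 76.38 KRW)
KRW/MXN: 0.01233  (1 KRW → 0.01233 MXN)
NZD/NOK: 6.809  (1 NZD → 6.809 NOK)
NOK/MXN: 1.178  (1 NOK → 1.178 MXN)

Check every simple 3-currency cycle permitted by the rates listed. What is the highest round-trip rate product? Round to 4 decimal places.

0.9730

NZD→KRW→NOK→NZD: 686.7 × 0.01029 × 0.1377 = 0.97301
MXN→KRW→NOK→MXN: 76.38 × 0.01029 × 1.178 = 0.92585
MXN→KRW→NZD→MXN: 76.38 × 0.001399 × 8.654 = 0.92473
MXN→NZD→KRW→MXN: 0.1075 × 686.7 × 0.01233 = 0.91020
MXN→NZD→NOK→MXN: 0.1075 × 6.809 × 1.178 = 0.86226
Maximum is NZD→KRW→NOK→NZD at 0.9730; no arbitrage — every cycle loses value.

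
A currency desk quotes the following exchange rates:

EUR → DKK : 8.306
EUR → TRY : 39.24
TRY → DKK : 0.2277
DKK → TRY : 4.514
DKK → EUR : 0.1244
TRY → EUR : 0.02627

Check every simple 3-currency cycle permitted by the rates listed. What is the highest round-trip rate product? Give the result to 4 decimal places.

1.1115

DKK→EUR→TRY→DKK: 0.1244 × 39.24 × 0.2277 = 1.11151
DKK→TRY→EUR→DKK: 4.514 × 0.02627 × 8.306 = 0.98495
Maximum is DKK→EUR→TRY→DKK at 1.1115; arbitrage exists.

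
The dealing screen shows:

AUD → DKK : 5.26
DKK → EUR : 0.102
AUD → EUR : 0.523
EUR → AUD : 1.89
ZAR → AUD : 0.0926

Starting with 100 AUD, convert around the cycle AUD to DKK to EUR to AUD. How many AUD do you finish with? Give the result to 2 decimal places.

101.40

100 AUD × 5.26 = 526 DKK
526 DKK × 0.102 = 53.652 EUR
53.652 EUR × 1.89 = 101.40228 AUD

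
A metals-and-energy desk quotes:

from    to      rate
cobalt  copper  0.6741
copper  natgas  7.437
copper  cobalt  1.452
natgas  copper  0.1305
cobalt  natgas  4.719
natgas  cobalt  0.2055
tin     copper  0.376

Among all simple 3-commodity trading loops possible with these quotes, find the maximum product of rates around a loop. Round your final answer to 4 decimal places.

natgas→cobalt→copper→natgas: 0.2055 × 0.6741 × 7.437 = 1.03023
natgas→copper→cobalt→natgas: 0.1305 × 1.452 × 4.719 = 0.89418
Maximum is natgas→cobalt→copper→natgas at 1.0302; arbitrage exists.

1.0302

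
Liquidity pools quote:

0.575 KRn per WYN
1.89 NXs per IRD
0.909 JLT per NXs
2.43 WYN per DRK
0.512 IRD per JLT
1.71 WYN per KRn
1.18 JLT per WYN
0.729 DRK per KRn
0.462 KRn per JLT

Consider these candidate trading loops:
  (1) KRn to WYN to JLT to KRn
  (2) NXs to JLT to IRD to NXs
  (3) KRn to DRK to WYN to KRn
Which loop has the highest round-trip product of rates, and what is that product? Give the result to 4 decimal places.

1.0186

(1) 1.71 × 1.18 × 0.462 = 0.93222
(2) 0.909 × 0.512 × 1.89 = 0.87962
(3) 0.729 × 2.43 × 0.575 = 1.01860
Highest is cycle (3) at 1.0186 (>1, arbitrage).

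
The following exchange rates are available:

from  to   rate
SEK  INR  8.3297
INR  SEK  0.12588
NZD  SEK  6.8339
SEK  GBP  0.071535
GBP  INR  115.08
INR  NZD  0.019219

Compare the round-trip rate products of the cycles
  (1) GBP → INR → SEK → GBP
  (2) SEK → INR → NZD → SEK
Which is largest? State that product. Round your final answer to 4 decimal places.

(1) 115.08 × 0.12588 × 0.071535 = 1.03628
(2) 8.3297 × 0.019219 × 6.8339 = 1.09403
Highest is cycle (2) at 1.0940 (>1, arbitrage).

1.0940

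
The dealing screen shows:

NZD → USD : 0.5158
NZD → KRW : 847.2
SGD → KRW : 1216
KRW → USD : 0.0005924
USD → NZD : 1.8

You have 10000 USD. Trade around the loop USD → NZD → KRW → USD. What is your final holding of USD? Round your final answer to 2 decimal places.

10000 USD × 1.8 = 18000 NZD
18000 NZD × 847.2 = 15249600 KRW
15249600 KRW × 0.0005924 = 9033.86304 USD

9033.86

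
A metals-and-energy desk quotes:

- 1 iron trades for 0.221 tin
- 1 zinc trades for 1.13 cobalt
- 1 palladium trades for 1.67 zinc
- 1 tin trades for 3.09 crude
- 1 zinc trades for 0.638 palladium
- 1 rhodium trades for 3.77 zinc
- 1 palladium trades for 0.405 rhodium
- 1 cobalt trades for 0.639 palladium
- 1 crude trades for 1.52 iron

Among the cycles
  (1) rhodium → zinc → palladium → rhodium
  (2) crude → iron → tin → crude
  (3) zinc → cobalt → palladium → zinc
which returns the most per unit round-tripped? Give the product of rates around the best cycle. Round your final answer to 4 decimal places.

1.2059

(1) 3.77 × 0.638 × 0.405 = 0.97413
(2) 1.52 × 0.221 × 3.09 = 1.03799
(3) 1.13 × 0.639 × 1.67 = 1.20586
Highest is cycle (3) at 1.2059 (>1, arbitrage).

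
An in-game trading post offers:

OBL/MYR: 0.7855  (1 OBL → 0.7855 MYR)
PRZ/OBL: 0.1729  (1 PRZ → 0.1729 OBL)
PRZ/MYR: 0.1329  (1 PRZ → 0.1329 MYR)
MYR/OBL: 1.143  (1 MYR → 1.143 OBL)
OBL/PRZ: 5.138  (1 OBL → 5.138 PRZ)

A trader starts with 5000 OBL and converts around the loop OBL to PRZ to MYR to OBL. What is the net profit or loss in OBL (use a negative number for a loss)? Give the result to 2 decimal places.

5000 OBL × 5.138 = 25690 PRZ
25690 PRZ × 0.1329 = 3414.201 MYR
3414.201 MYR × 1.143 = 3902.431743 OBL
Net change: 3902.431743 − 5000 = -1097.568257 OBL

-1097.57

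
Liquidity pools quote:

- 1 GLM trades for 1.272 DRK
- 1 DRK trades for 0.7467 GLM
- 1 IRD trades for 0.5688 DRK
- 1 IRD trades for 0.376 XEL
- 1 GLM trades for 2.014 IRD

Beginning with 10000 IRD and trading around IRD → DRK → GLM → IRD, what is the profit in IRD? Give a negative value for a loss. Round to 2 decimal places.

10000 IRD × 0.5688 = 5688 DRK
5688 DRK × 0.7467 = 4247.2296 GLM
4247.2296 GLM × 2.014 = 8553.9204144 IRD
Net change: 8553.9204144 − 10000 = -1446.0795856 IRD

-1446.08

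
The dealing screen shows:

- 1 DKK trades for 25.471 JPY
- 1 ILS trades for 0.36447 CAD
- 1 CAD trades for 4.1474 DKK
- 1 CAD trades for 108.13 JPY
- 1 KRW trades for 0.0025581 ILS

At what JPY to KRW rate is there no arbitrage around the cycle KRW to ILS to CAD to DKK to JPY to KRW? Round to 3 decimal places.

Known legs of the cycle: 0.0025581 × 0.36447 × 4.1474 × 25.471 = 0.0984920606080567578
For no arbitrage the full-cycle product must be 1, so the missing rate is 1 / 0.0984920606080567578 ≈ 10.15310.

10.153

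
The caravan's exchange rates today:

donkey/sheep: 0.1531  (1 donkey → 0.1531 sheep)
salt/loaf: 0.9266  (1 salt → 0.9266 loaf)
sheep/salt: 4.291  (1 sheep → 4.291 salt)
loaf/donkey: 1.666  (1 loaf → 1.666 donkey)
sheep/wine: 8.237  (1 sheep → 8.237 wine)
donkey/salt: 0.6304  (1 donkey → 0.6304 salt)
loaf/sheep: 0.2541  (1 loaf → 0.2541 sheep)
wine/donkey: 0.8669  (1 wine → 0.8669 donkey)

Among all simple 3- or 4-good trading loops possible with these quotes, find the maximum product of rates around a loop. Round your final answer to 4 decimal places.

wine→donkey→sheep→wine: 0.8669 × 0.1531 × 8.237 = 1.09323
loaf→donkey→sheep→salt→loaf: 1.666 × 0.1531 × 4.291 × 0.9266 = 1.01415
loaf→sheep→salt→loaf: 0.2541 × 4.291 × 0.9266 = 1.01031
loaf→donkey→salt→loaf: 1.666 × 0.6304 × 0.9266 = 0.97316
Maximum is wine→donkey→sheep→wine at 1.0932; arbitrage exists.

1.0932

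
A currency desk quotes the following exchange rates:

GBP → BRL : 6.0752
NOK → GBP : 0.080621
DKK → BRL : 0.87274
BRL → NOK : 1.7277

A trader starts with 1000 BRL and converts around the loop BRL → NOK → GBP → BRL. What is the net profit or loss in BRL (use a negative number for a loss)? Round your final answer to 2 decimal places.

1000 BRL × 1.7277 = 1727.7 NOK
1727.7 NOK × 0.080621 = 139.2889017 GBP
139.2889017 GBP × 6.0752 = 846.20793560784 BRL
Net change: 846.20793560784 − 1000 = -153.79206439216 BRL

-153.79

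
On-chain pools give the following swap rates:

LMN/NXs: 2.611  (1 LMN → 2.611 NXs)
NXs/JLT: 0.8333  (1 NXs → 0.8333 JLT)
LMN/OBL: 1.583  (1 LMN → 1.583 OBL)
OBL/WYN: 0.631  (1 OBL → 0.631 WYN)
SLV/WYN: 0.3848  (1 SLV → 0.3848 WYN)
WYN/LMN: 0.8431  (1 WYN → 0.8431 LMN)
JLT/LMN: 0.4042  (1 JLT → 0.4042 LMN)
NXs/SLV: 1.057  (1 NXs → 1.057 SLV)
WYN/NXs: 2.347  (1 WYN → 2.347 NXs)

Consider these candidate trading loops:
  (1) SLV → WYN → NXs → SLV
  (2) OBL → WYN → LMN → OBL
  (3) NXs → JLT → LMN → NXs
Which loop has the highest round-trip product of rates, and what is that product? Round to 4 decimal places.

(1) 0.3848 × 2.347 × 1.057 = 0.95460
(2) 0.631 × 0.8431 × 1.583 = 0.84215
(3) 0.8333 × 0.4042 × 2.611 = 0.87944
Highest is cycle (1) at 0.9546 (≤1, no arbitrage).

0.9546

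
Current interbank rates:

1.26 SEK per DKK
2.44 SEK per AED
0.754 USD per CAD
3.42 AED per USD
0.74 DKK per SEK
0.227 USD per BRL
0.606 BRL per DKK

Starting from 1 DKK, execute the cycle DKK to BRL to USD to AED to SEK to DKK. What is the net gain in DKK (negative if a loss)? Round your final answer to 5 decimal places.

-0.15053

1 DKK × 0.606 = 0.606 BRL
0.606 BRL × 0.227 = 0.137562 USD
0.137562 USD × 3.42 = 0.47046204 AED
0.47046204 AED × 2.44 = 1.1479273776 SEK
1.1479273776 SEK × 0.74 = 0.849466259424 DKK
Net change: 0.849466259424 − 1 = -0.150533740576 DKK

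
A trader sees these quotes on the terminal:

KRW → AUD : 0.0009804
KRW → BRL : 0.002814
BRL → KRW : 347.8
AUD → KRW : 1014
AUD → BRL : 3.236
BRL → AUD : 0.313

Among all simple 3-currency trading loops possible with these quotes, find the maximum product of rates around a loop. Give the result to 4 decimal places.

AUD→BRL→KRW→AUD: 3.236 × 347.8 × 0.0009804 = 1.10342
AUD→KRW→BRL→AUD: 1014 × 0.002814 × 0.313 = 0.89311
Maximum is AUD→BRL→KRW→AUD at 1.1034; arbitrage exists.

1.1034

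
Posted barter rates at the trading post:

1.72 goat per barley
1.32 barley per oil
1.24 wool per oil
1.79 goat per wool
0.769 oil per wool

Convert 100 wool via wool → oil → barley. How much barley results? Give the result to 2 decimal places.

101.51

100 wool × 0.769 = 76.9 oil
76.9 oil × 1.32 = 101.508 barley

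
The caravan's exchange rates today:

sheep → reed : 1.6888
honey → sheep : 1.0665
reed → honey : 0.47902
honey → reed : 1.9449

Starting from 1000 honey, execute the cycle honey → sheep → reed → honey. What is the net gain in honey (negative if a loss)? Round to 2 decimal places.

1000 honey × 1.0665 = 1066.5 sheep
1066.5 sheep × 1.6888 = 1801.1052 reed
1801.1052 reed × 0.47902 = 862.765412904 honey
Net change: 862.765412904 − 1000 = -137.234587096 honey

-137.23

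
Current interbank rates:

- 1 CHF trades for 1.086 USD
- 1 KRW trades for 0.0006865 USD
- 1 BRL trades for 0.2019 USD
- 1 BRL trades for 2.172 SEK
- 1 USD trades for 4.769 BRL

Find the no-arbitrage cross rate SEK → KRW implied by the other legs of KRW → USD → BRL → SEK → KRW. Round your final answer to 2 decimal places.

Known legs of the cycle: 0.0006865 × 4.769 × 2.172 = 0.007110950982
For no arbitrage the full-cycle product must be 1, so the missing rate is 1 / 0.007110950982 ≈ 140.6282.

140.63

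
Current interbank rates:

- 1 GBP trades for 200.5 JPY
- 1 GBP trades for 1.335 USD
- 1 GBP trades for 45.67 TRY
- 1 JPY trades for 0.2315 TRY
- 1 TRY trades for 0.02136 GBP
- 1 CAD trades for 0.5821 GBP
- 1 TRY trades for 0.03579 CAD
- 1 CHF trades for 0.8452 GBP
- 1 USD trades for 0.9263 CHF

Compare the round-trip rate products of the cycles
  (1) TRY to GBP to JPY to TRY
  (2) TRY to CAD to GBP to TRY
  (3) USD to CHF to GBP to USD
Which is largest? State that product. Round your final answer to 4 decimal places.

1.0452

(1) 0.02136 × 200.5 × 0.2315 = 0.99144
(2) 0.03579 × 0.5821 × 45.67 = 0.95146
(3) 0.9263 × 0.8452 × 1.335 = 1.04518
Highest is cycle (3) at 1.0452 (>1, arbitrage).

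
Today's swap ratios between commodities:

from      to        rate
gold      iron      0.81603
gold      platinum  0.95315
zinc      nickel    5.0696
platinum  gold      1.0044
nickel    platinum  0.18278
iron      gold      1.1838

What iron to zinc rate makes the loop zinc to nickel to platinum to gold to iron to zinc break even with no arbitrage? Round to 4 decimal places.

1.3167

Known legs of the cycle: 5.0696 × 0.18278 × 1.0044 × 0.81603 = 0.759477996957191616
For no arbitrage the full-cycle product must be 1, so the missing rate is 1 / 0.759477996957191616 ≈ 1.316694.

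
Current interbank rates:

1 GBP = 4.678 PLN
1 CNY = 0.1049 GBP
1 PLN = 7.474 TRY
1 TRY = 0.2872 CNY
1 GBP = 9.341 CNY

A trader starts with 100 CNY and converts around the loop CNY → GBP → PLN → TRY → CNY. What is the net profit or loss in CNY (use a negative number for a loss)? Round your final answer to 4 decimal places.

5.3351

100 CNY × 0.1049 = 10.49 GBP
10.49 GBP × 4.678 = 49.07222 PLN
49.07222 PLN × 7.474 = 366.76577228 TRY
366.76577228 TRY × 0.2872 = 105.335129798816 CNY
Net change: 105.335129798816 − 100 = 5.335129798816 CNY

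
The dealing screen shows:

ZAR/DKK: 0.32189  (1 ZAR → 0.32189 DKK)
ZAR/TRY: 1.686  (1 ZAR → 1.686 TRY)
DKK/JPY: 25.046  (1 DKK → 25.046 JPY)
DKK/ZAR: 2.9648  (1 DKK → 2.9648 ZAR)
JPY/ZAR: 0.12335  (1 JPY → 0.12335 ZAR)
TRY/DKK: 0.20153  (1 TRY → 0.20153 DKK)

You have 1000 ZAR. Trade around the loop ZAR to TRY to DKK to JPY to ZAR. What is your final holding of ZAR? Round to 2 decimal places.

1049.72

1000 ZAR × 1.686 = 1686 TRY
1686 TRY × 0.20153 = 339.77958 DKK
339.77958 DKK × 25.046 = 8510.11936068 JPY
8510.11936068 JPY × 0.12335 = 1049.723223139878 ZAR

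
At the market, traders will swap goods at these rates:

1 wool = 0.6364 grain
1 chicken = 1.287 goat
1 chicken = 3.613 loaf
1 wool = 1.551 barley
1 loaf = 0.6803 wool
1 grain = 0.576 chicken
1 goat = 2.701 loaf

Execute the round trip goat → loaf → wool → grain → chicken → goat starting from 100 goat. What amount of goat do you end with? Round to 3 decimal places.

100 goat × 2.701 = 270.1 loaf
270.1 loaf × 0.6803 = 183.74903 wool
183.74903 wool × 0.6364 = 116.937882692 grain
116.937882692 grain × 0.576 = 67.356220430592 chicken
67.356220430592 chicken × 1.287 = 86.687455694171904 goat

86.687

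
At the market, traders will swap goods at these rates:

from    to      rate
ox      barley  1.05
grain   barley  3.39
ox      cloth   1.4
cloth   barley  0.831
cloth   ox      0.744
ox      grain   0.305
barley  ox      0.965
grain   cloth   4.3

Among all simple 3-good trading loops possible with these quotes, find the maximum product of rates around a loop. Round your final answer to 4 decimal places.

1.1227

ox→cloth→barley→ox: 1.4 × 0.831 × 0.965 = 1.12268
ox→grain→barley→ox: 0.305 × 3.39 × 0.965 = 0.99776
ox→grain→cloth→ox: 0.305 × 4.3 × 0.744 = 0.97576
Maximum is ox→cloth→barley→ox at 1.1227; arbitrage exists.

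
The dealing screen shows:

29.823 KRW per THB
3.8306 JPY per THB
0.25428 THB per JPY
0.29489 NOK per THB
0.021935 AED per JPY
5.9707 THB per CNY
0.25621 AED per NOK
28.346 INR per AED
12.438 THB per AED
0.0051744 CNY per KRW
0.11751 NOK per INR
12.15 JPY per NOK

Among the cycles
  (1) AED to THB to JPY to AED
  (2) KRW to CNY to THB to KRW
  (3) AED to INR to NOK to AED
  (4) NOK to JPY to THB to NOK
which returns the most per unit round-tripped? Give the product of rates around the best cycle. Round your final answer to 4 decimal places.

1.0451

(1) 12.438 × 3.8306 × 0.021935 = 1.04509
(2) 0.0051744 × 5.9707 × 29.823 = 0.92138
(3) 28.346 × 0.11751 × 0.25621 = 0.85342
(4) 12.15 × 0.25428 × 0.29489 = 0.91106
Highest is cycle (1) at 1.0451 (>1, arbitrage).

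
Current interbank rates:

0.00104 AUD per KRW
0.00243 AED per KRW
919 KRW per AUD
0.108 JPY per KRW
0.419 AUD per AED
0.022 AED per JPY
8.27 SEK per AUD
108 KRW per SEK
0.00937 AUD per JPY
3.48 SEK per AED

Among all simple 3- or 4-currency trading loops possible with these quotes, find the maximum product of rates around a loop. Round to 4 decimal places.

AED→AUD→KRW→AED: 0.419 × 919 × 0.00243 = 0.93570
JPY→AUD→KRW→JPY: 0.00937 × 919 × 0.108 = 0.92999
SEK→KRW→AUD→SEK: 108 × 0.00104 × 8.27 = 0.92889
JPY→AED→AUD→KRW→JPY: 0.022 × 0.419 × 919 × 0.108 = 0.91490
SEK→KRW→AED→SEK: 108 × 0.00243 × 3.48 = 0.91329
SEK→KRW→AED→AUD→SEK: 108 × 0.00243 × 0.419 × 8.27 = 0.90939
JPY→AUD→SEK→KRW→JPY: 0.00937 × 8.27 × 108 × 0.108 = 0.90384
JPY→AED→SEK→KRW→JPY: 0.022 × 3.48 × 108 × 0.108 = 0.89300
Maximum is AED→AUD→KRW→AED at 0.9357; no arbitrage — every cycle loses value.

0.9357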